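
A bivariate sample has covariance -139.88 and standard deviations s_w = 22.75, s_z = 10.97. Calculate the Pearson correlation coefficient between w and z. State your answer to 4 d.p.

r = Cov(w,z) / (s_w · s_z) = -139.88 / (22.75 × 10.97)
  = -139.88 / 249.5675 ≈ -0.5605

-0.5605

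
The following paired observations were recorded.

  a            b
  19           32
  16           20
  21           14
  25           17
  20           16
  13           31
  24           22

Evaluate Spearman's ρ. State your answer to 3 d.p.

Rank a: 3, 2, 5, 7, 4, 1, 6
Rank b: 7, 4, 1, 3, 2, 6, 5
d = rank(a) − rank(b): -4, -2, 4, 4, 2, -5, 1; Σd² = 82
ρ = 1 − 6Σd² / [n(n²−1)] = 1 − 6×82 / (7×48) = 1 − 492/336 ≈ -0.464

-0.464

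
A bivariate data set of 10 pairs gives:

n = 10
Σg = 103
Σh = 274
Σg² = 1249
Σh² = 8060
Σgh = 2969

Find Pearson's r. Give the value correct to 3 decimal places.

0.455

r = (nΣgh − ΣgΣh) / √[(nΣg² − (Σg)²)(nΣh² − (Σh)²)]
Numerator: 10×2969 − 103×274 = 1468
Denominator: √[(12490 − 10609)(80600 − 75076)] = √[1881 × 5524] = 3223.4522
r = 1468 / 3223.4522 ≈ 0.455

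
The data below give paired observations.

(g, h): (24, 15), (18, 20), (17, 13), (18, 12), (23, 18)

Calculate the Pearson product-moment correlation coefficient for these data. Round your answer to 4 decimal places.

0.2525

n = 5, Σg = 100, Σh = 78, Σg² = 2042, Σh² = 1262, Σgh = 1571
nΣgh − ΣgΣh = 7855 − 7800 = 55
nΣg² − (Σg)² = 10210 − 10000 = 210; nΣh² − (Σh)² = 6310 − 6084 = 226
r = 55 / √(210 × 226) = 55 / 217.8532 ≈ 0.2525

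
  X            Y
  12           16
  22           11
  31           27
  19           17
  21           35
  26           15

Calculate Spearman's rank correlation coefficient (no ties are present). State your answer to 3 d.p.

Rank X: 1, 4, 6, 2, 3, 5
Rank Y: 3, 1, 5, 4, 6, 2
d = rank(X) − rank(Y): -2, 3, 1, -2, -3, 3; Σd² = 36
ρ = 1 − 6Σd² / [n(n²−1)] = 1 − 6×36 / (6×35) = 1 − 216/210 ≈ -0.029

-0.029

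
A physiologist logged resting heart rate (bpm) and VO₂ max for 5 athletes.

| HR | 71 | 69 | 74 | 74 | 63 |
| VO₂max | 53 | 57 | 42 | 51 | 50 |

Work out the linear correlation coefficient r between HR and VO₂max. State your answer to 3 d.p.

n = 5, Σx = 351, Σy = 253, Σx² = 24723, Σy² = 12923, Σxy = 17728
nΣxy − ΣxΣy = 88640 − 88803 = -163
nΣx² − (Σx)² = 123615 − 123201 = 414; nΣy² − (Σy)² = 64615 − 64009 = 606
r = -163 / √(414 × 606) = -163 / 500.8832 ≈ -0.325

-0.325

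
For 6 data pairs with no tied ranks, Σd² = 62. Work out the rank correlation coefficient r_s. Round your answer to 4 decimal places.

ρ = 1 − 6Σd² / [n(n²−1)] = 1 − 6×62 / (6×35)
  = 1 − 372/210 = 1 − 1.77143 ≈ -0.7714

-0.7714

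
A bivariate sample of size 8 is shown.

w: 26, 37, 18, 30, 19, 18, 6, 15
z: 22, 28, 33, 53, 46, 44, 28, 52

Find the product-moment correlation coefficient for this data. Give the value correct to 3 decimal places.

-0.072

n = 8, Σw = 169, Σz = 306, Σw² = 4215, Σz² = 12706, Σwz = 6406
nΣwz − ΣwΣz = 51248 − 51714 = -466
nΣw² − (Σw)² = 33720 − 28561 = 5159; nΣz² − (Σz)² = 101648 − 93636 = 8012
r = -466 / √(5159 × 8012) = -466 / 6429.1452 ≈ -0.072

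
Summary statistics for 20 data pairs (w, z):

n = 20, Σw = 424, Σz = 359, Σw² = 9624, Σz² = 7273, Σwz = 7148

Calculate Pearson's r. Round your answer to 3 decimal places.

r = (nΣwz − ΣwΣz) / √[(nΣw² − (Σw)²)(nΣz² − (Σz)²)]
Numerator: 20×7148 − 424×359 = -9256
Denominator: √[(192480 − 179776)(145460 − 128881)] = √[12704 × 16579] = 14512.7398
r = -9256 / 14512.7398 ≈ -0.638

-0.638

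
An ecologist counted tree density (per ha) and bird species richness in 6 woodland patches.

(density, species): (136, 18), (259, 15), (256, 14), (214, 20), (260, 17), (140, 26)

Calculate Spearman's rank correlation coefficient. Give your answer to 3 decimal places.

-0.600

Rank density: 1, 5, 4, 3, 6, 2
Rank species: 4, 2, 1, 5, 3, 6
d = rank(density) − rank(species): -3, 3, 3, -2, 3, -4; Σd² = 56
ρ = 1 − 6Σd² / [n(n²−1)] = 1 − 6×56 / (6×35) = 1 − 336/210 ≈ -0.600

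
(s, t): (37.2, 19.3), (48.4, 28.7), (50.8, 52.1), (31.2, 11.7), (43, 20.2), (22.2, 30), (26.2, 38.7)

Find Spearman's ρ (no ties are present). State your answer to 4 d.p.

Rank s: 4, 6, 7, 3, 5, 1, 2
Rank t: 2, 4, 7, 1, 3, 5, 6
d = rank(s) − rank(t): 2, 2, 0, 2, 2, -4, -4; Σd² = 48
ρ = 1 − 6Σd² / [n(n²−1)] = 1 − 6×48 / (7×48) = 1 − 288/336 ≈ 0.1429

0.1429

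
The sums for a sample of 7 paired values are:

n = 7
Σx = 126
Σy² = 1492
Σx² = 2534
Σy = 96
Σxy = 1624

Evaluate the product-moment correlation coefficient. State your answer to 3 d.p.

-0.481

r = (nΣxy − ΣxΣy) / √[(nΣx² − (Σx)²)(nΣy² − (Σy)²)]
Numerator: 7×1624 − 126×96 = -728
Denominator: √[(17738 − 15876)(10444 − 9216)] = √[1862 × 1228] = 1512.1296
r = -728 / 1512.1296 ≈ -0.481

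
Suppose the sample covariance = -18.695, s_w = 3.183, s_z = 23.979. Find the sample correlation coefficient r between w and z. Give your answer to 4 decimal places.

r = Cov(w,z) / (s_w · s_z) = -18.695 / (3.183 × 23.979)
  = -18.695 / 76.3252 ≈ -0.2449

-0.2449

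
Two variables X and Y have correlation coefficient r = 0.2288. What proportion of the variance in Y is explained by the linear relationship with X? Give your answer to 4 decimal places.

0.0523

r² = (0.2288)² = 0.0523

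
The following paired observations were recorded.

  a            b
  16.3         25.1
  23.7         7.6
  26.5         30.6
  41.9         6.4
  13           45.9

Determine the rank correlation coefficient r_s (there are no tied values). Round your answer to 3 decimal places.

-0.700

Rank a: 2, 3, 4, 5, 1
Rank b: 3, 2, 4, 1, 5
d = rank(a) − rank(b): -1, 1, 0, 4, -4; Σd² = 34
ρ = 1 − 6Σd² / [n(n²−1)] = 1 − 6×34 / (5×24) = 1 − 204/120 ≈ -0.700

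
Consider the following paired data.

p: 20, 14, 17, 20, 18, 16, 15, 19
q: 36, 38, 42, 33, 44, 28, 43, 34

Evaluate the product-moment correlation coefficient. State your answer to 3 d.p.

n = 8, Σp = 139, Σq = 298, Σp² = 2451, Σq² = 11318, Σpq = 5157
nΣpq − ΣpΣq = 41256 − 41422 = -166
nΣp² − (Σp)² = 19608 − 19321 = 287; nΣq² − (Σq)² = 90544 − 88804 = 1740
r = -166 / √(287 × 1740) = -166 / 706.6682 ≈ -0.235

-0.235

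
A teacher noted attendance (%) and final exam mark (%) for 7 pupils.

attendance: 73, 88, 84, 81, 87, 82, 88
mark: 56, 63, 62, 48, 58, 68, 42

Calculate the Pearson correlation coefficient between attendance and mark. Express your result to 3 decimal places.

n = 7, Σx = 583, Σy = 397, Σx² = 48727, Σy² = 23005, Σxy = 33046
nΣxy − ΣxΣy = 231322 − 231451 = -129
nΣx² − (Σx)² = 341089 − 339889 = 1200; nΣy² − (Σy)² = 161035 − 157609 = 3426
r = -129 / √(1200 × 3426) = -129 / 2027.6094 ≈ -0.064

-0.064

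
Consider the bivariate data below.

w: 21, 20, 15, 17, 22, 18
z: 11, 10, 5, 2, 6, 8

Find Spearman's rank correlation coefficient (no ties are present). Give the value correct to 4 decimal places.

Rank w: 5, 4, 1, 2, 6, 3
Rank z: 6, 5, 2, 1, 3, 4
d = rank(w) − rank(z): -1, -1, -1, 1, 3, -1; Σd² = 14
ρ = 1 − 6Σd² / [n(n²−1)] = 1 − 6×14 / (6×35) = 1 − 84/210 ≈ 0.6000

0.6000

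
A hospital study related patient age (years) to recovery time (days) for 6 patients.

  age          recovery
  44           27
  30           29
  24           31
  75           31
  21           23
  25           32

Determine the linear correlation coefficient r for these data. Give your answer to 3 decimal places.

0.276

n = 6, Σx = 219, Σy = 173, Σx² = 10103, Σy² = 5045, Σxy = 6410
nΣxy − ΣxΣy = 38460 − 37887 = 573
nΣx² − (Σx)² = 60618 − 47961 = 12657; nΣy² − (Σy)² = 30270 − 29929 = 341
r = 573 / √(12657 × 341) = 573 / 2077.5074 ≈ 0.276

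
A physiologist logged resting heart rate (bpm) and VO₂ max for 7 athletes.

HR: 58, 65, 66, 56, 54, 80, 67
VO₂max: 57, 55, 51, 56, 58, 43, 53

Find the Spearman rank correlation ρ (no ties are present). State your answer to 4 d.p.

Rank HR: 3, 4, 5, 2, 1, 7, 6
Rank VO₂max: 6, 4, 2, 5, 7, 1, 3
d = rank(HR) − rank(VO₂max): -3, 0, 3, -3, -6, 6, 3; Σd² = 108
ρ = 1 − 6Σd² / [n(n²−1)] = 1 − 6×108 / (7×48) = 1 − 648/336 ≈ -0.9286

-0.9286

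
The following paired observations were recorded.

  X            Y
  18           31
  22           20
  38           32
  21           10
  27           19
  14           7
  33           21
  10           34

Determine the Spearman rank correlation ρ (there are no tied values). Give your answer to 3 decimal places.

0.071

Rank X: 3, 5, 8, 4, 6, 2, 7, 1
Rank Y: 6, 4, 7, 2, 3, 1, 5, 8
d = rank(X) − rank(Y): -3, 1, 1, 2, 3, 1, 2, -7; Σd² = 78
ρ = 1 − 6Σd² / [n(n²−1)] = 1 − 6×78 / (8×63) = 1 − 468/504 ≈ 0.071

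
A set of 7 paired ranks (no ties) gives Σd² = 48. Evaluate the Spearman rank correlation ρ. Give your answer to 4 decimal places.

ρ = 1 − 6Σd² / [n(n²−1)] = 1 − 6×48 / (7×48)
  = 1 − 288/336 = 1 − 0.85714 ≈ 0.1429

0.1429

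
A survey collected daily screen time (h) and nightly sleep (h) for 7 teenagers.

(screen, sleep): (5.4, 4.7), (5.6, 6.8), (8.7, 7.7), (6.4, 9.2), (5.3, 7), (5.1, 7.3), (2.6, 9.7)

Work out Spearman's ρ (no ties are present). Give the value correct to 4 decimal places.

Rank screen: 4, 5, 7, 6, 3, 2, 1
Rank sleep: 1, 2, 5, 6, 3, 4, 7
d = rank(screen) − rank(sleep): 3, 3, 2, 0, 0, -2, -6; Σd² = 62
ρ = 1 − 6Σd² / [n(n²−1)] = 1 − 6×62 / (7×48) = 1 − 372/336 ≈ -0.1071

-0.1071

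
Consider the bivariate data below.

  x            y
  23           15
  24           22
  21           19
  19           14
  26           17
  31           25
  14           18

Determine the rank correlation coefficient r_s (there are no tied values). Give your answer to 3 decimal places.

0.500

Rank x: 4, 5, 3, 2, 6, 7, 1
Rank y: 2, 6, 5, 1, 3, 7, 4
d = rank(x) − rank(y): 2, -1, -2, 1, 3, 0, -3; Σd² = 28
ρ = 1 − 6Σd² / [n(n²−1)] = 1 − 6×28 / (7×48) = 1 − 168/336 ≈ 0.500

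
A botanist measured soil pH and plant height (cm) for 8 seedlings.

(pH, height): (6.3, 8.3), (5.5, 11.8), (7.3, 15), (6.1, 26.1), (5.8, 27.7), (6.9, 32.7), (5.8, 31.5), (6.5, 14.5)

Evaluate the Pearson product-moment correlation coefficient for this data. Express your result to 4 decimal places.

n = 8, Σx = 50.2, Σy = 167.6, Σx² = 317.58, Σy² = 4153.42, Σxy = 1049.14
nΣxy − ΣxΣy = 8393.12 − 8413.52 = -20.4
nΣx² − (Σx)² = 2540.64 − 2520.04 = 20.6; nΣy² − (Σy)² = 33227.36 − 28089.76 = 5137.6
r = -20.4 / √(20.6 × 5137.6) = -20.4 / 325.3222 ≈ -0.0627

-0.0627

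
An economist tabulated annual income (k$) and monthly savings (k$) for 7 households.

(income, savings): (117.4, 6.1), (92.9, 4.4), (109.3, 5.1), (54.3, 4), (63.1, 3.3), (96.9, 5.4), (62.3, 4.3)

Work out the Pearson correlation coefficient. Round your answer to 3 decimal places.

n = 7, Σx = 596.2, Σy = 32.6, Σx² = 54560.66, Σy² = 157.12, Σxy = 2898.91
nΣxy − ΣxΣy = 20292.37 − 19436.12 = 856.25
nΣx² − (Σx)² = 381924.62 − 355454.44 = 26470.18; nΣy² − (Σy)² = 1099.84 − 1062.76 = 37.08
r = 856.25 / √(26470.18 × 37.08) = 856.25 / 990.7140 ≈ 0.864

0.864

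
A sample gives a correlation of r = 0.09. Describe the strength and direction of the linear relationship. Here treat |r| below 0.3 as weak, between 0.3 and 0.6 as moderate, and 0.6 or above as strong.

r = 0.09 > 0 so the relationship is positive.
|r| = 0.09, which falls in the weak range.

weak positive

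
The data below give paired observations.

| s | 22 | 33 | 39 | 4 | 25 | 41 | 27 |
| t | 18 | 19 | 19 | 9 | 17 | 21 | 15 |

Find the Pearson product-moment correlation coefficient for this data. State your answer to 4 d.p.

0.9215

n = 7, Σs = 191, Σt = 118, Σs² = 6145, Σt² = 2082, Σst = 3491
nΣst − ΣsΣt = 24437 − 22538 = 1899
nΣs² − (Σs)² = 43015 − 36481 = 6534; nΣt² − (Σt)² = 14574 − 13924 = 650
r = 1899 / √(6534 × 650) = 1899 / 2060.8493 ≈ 0.9215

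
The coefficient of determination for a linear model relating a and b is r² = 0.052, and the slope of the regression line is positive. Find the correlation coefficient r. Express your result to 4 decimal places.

0.2280

|r| = √0.052 = 0.2280
The association is positive, so r = 0.2280.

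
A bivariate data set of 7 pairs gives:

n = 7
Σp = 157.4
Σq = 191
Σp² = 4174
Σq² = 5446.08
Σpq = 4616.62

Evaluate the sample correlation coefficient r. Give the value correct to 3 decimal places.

0.834

r = (nΣpq − ΣpΣq) / √[(nΣp² − (Σp)²)(nΣq² − (Σq)²)]
Numerator: 7×4616.62 − 157.4×191 = 2252.94
Denominator: √[(29218 − 24774.76)(38122.56 − 36481)] = √[4443.24 × 1641.56] = 2700.7120
r = 2252.94 / 2700.7120 ≈ 0.834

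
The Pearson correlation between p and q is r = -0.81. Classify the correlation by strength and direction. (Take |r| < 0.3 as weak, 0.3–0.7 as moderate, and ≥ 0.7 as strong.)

strong negative

r = -0.81 < 0 so the relationship is negative.
|r| = 0.81, which falls in the strong range.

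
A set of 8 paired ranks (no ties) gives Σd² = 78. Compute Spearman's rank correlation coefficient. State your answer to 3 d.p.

0.071

ρ = 1 − 6Σd² / [n(n²−1)] = 1 − 6×78 / (8×63)
  = 1 − 468/504 = 1 − 0.9286 ≈ 0.071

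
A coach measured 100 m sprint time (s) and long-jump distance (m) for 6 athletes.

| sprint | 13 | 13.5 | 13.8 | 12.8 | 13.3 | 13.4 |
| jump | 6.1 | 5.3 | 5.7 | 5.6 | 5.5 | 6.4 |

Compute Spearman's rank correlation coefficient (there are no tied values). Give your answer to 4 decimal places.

-0.0857

Rank sprint: 2, 5, 6, 1, 3, 4
Rank jump: 5, 1, 4, 3, 2, 6
d = rank(sprint) − rank(jump): -3, 4, 2, -2, 1, -2; Σd² = 38
ρ = 1 − 6Σd² / [n(n²−1)] = 1 − 6×38 / (6×35) = 1 − 228/210 ≈ -0.0857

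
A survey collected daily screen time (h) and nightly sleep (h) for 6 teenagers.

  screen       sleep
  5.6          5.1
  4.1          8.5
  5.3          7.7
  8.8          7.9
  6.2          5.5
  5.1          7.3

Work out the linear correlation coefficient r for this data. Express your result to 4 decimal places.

n = 6, Σx = 35.1, Σy = 42, Σx² = 218.15, Σy² = 303.5, Σxy = 245.07
nΣxy − ΣxΣy = 1470.42 − 1474.2 = -3.78
nΣx² − (Σx)² = 1308.9 − 1232.01 = 76.89; nΣy² − (Σy)² = 1821 − 1764 = 57
r = -3.78 / √(76.89 × 57) = -3.78 / 66.2022 ≈ -0.0571

-0.0571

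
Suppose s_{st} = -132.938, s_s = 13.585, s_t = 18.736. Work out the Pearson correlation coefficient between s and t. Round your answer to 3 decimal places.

-0.522

r = Cov(s,t) / (s_s · s_t) = -132.938 / (13.585 × 18.736)
  = -132.938 / 254.5286 ≈ -0.522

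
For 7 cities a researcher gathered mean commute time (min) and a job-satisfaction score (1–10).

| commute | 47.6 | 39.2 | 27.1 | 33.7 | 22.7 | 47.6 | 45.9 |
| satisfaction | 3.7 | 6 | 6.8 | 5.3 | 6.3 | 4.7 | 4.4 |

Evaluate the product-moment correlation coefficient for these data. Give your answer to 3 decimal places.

-0.868

n = 7, Σx = 263.8, Σy = 37.2, Σx² = 10560.36, Σy² = 205.16, Σxy = 1342.9
nΣxy − ΣxΣy = 9400.3 − 9813.36 = -413.06
nΣx² − (Σx)² = 73922.52 − 69590.44 = 4332.08; nΣy² − (Σy)² = 1436.12 − 1383.84 = 52.28
r = -413.06 / √(4332.08 × 52.28) = -413.06 / 475.9003 ≈ -0.868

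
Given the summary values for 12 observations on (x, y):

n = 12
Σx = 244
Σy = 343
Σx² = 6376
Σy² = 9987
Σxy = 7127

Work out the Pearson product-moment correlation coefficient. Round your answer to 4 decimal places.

0.3001

r = (nΣxy − ΣxΣy) / √[(nΣx² − (Σx)²)(nΣy² − (Σy)²)]
Numerator: 12×7127 − 244×343 = 1832
Denominator: √[(76512 − 59536)(119844 − 117649)] = √[16976 × 2195] = 6104.2870
r = 1832 / 6104.2870 ≈ 0.3001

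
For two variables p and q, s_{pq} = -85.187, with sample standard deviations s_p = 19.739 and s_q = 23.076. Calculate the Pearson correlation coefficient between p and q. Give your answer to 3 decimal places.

-0.187

r = Cov(p,q) / (s_p · s_q) = -85.187 / (19.739 × 23.076)
  = -85.187 / 455.4972 ≈ -0.187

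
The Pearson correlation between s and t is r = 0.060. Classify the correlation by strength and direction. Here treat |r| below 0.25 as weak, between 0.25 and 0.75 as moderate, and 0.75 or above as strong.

weak positive

r = 0.060 > 0 so the relationship is positive.
|r| = 0.060, which falls in the weak range.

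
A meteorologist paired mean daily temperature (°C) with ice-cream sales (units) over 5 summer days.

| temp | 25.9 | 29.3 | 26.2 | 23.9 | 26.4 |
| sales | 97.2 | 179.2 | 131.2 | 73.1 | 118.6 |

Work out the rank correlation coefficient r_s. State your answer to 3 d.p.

0.900

Rank temp: 2, 5, 3, 1, 4
Rank sales: 2, 5, 4, 1, 3
d = rank(temp) − rank(sales): 0, 0, -1, 0, 1; Σd² = 2
ρ = 1 − 6Σd² / [n(n²−1)] = 1 − 6×2 / (5×24) = 1 − 12/120 ≈ 0.900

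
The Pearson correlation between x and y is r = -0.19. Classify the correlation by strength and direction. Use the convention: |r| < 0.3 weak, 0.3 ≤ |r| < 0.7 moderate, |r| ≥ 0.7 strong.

weak negative

r = -0.19 < 0 so the relationship is negative.
|r| = 0.19, which falls in the weak range.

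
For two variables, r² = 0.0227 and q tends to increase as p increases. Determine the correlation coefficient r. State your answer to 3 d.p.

|r| = √0.0227 = 0.151
The association is positive, so r = 0.151.

0.151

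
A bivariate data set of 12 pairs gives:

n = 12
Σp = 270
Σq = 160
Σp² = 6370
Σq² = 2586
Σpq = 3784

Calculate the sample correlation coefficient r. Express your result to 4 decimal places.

r = (nΣpq − ΣpΣq) / √[(nΣp² − (Σp)²)(nΣq² − (Σq)²)]
Numerator: 12×3784 − 270×160 = 2208
Denominator: √[(76440 − 72900)(31032 − 25600)] = √[3540 × 5432] = 4385.1203
r = 2208 / 4385.1203 ≈ 0.5035

0.5035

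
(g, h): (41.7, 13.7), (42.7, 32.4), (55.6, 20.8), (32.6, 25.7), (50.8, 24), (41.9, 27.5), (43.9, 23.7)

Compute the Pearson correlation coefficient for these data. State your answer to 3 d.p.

-0.200

n = 7, Σg = 309.2, Σh = 167.8, Σg² = 13979.76, Σh² = 4224.52, Σgh = 7360.95
nΣgh − ΣgΣh = 51526.65 − 51883.76 = -357.11
nΣg² − (Σg)² = 97858.32 − 95604.64 = 2253.68; nΣh² − (Σh)² = 29571.64 − 28156.84 = 1414.8
r = -357.11 / √(2253.68 × 1414.8) = -357.11 / 1785.6390 ≈ -0.200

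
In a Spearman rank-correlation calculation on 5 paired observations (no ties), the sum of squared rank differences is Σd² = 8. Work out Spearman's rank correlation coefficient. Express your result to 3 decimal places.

0.600

ρ = 1 − 6Σd² / [n(n²−1)] = 1 − 6×8 / (5×24)
  = 1 − 48/120 = 1 − 0.4000 ≈ 0.600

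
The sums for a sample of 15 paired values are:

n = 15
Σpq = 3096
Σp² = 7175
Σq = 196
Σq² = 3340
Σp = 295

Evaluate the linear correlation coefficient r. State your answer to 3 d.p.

r = (nΣpq − ΣpΣq) / √[(nΣp² − (Σp)²)(nΣq² − (Σq)²)]
Numerator: 15×3096 − 295×196 = -11380
Denominator: √[(107625 − 87025)(50100 − 38416)] = √[20600 × 11684] = 15514.1999
r = -11380 / 15514.1999 ≈ -0.734

-0.734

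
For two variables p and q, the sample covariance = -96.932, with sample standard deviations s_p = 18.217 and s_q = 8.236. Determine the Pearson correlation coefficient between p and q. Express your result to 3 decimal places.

-0.646

r = Cov(p,q) / (s_p · s_q) = -96.932 / (18.217 × 8.236)
  = -96.932 / 150.0352 ≈ -0.646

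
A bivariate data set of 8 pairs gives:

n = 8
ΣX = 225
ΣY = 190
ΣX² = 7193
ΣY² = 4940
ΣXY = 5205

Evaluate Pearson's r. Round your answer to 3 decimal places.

-0.228

r = (nΣXY − ΣXΣY) / √[(nΣX² − (ΣX)²)(nΣY² − (ΣY)²)]
Numerator: 8×5205 − 225×190 = -1110
Denominator: √[(57544 − 50625)(39520 − 36100)] = √[6919 × 3420] = 4864.4609
r = -1110 / 4864.4609 ≈ -0.228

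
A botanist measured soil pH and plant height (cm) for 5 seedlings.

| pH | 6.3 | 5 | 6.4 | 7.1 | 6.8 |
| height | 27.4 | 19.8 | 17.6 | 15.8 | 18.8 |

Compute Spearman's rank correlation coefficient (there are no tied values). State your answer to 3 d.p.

Rank pH: 2, 1, 3, 5, 4
Rank height: 5, 4, 2, 1, 3
d = rank(pH) − rank(height): -3, -3, 1, 4, 1; Σd² = 36
ρ = 1 − 6Σd² / [n(n²−1)] = 1 − 6×36 / (5×24) = 1 − 216/120 ≈ -0.800

-0.800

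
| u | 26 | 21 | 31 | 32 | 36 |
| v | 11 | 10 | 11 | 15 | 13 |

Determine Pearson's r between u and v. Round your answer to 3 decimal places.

n = 5, Σu = 146, Σv = 60, Σu² = 4398, Σv² = 736, Σuv = 1785
nΣuv − ΣuΣv = 8925 − 8760 = 165
nΣu² − (Σu)² = 21990 − 21316 = 674; nΣv² − (Σv)² = 3680 − 3600 = 80
r = 165 / √(674 × 80) = 165 / 232.2068 ≈ 0.711

0.711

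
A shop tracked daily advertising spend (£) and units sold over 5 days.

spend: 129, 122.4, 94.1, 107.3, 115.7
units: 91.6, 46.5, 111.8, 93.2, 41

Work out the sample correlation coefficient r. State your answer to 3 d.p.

-0.529

n = 5, Σx = 568.5, Σy = 384.1, Σx² = 65377.35, Σy² = 33419.29, Σxy = 42772.44
nΣxy − ΣxΣy = 213862.2 − 218360.85 = -4498.65
nΣx² − (Σx)² = 326886.75 − 323192.25 = 3694.5; nΣy² − (Σy)² = 167096.45 − 147532.81 = 19563.64
r = -4498.65 / √(3694.5 × 19563.64) = -4498.65 / 8501.6391 ≈ -0.529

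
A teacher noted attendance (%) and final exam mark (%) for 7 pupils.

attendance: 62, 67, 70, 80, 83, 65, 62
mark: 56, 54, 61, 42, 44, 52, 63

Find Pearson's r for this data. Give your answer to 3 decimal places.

n = 7, Σx = 489, Σy = 372, Σx² = 34591, Σy² = 20146, Σxy = 25658
nΣxy − ΣxΣy = 179606 − 181908 = -2302
nΣx² − (Σx)² = 242137 − 239121 = 3016; nΣy² − (Σy)² = 141022 − 138384 = 2638
r = -2302 / √(3016 × 2638) = -2302 / 2820.6751 ≈ -0.816

-0.816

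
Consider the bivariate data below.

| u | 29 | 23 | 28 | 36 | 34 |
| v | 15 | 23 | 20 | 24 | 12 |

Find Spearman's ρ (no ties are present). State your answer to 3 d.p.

0.000

Rank u: 3, 1, 2, 5, 4
Rank v: 2, 4, 3, 5, 1
d = rank(u) − rank(v): 1, -3, -1, 0, 3; Σd² = 20
ρ = 1 − 6Σd² / [n(n²−1)] = 1 − 6×20 / (5×24) = 1 − 120/120 ≈ 0.000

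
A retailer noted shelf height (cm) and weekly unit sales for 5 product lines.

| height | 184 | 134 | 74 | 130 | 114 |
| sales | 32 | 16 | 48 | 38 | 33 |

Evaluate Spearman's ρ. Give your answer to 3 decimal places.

-0.800

Rank height: 5, 4, 1, 3, 2
Rank sales: 2, 1, 5, 4, 3
d = rank(height) − rank(sales): 3, 3, -4, -1, -1; Σd² = 36
ρ = 1 − 6Σd² / [n(n²−1)] = 1 − 6×36 / (5×24) = 1 − 216/120 ≈ -0.800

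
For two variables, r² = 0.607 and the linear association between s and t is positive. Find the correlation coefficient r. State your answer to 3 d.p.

|r| = √0.607 = 0.779
The association is positive, so r = 0.779.

0.779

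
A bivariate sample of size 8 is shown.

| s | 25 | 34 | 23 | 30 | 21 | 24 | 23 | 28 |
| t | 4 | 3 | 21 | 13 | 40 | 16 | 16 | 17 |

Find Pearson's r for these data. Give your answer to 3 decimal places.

n = 8, Σs = 208, Σt = 130, Σs² = 5540, Σt² = 3036, Σst = 3143
nΣst − ΣsΣt = 25144 − 27040 = -1896
nΣs² − (Σs)² = 44320 − 43264 = 1056; nΣt² − (Σt)² = 24288 − 16900 = 7388
r = -1896 / √(1056 × 7388) = -1896 / 2793.1574 ≈ -0.679

-0.679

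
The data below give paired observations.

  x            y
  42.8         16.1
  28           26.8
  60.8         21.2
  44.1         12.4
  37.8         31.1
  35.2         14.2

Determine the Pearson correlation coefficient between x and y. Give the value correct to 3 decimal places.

n = 6, Σx = 248.7, Σy = 121.8, Σx² = 10925.17, Σy² = 2749.5, Σxy = 4950.7
nΣxy − ΣxΣy = 29704.2 − 30291.66 = -587.46
nΣx² − (Σx)² = 65551.02 − 61851.69 = 3699.33; nΣy² − (Σy)² = 16497 − 14835.24 = 1661.76
r = -587.46 / √(3699.33 × 1661.76) = -587.46 / 2479.3948 ≈ -0.237

-0.237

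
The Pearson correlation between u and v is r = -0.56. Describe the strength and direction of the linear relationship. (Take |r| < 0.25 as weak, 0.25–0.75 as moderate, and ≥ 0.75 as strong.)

r = -0.56 < 0 so the relationship is negative.
|r| = 0.56, which falls in the moderate range.

moderate negative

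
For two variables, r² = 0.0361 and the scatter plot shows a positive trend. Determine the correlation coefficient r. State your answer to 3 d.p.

0.190

|r| = √0.0361 = 0.190
The association is positive, so r = 0.190.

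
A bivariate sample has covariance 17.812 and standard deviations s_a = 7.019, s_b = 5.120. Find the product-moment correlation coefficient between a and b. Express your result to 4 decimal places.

r = Cov(a,b) / (s_a · s_b) = 17.812 / (7.019 × 5.120)
  = 17.812 / 35.9373 ≈ 0.4956

0.4956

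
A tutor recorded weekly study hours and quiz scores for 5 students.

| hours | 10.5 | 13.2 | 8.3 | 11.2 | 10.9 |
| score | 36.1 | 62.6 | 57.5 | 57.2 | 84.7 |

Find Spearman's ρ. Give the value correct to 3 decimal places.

Rank hours: 2, 5, 1, 4, 3
Rank score: 1, 4, 3, 2, 5
d = rank(hours) − rank(score): 1, 1, -2, 2, -2; Σd² = 14
ρ = 1 − 6Σd² / [n(n²−1)] = 1 − 6×14 / (5×24) = 1 − 84/120 ≈ 0.300

0.300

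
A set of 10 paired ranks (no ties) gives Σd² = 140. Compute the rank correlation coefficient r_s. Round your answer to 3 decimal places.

ρ = 1 − 6Σd² / [n(n²−1)] = 1 − 6×140 / (10×99)
  = 1 − 840/990 = 1 − 0.8485 ≈ 0.152

0.152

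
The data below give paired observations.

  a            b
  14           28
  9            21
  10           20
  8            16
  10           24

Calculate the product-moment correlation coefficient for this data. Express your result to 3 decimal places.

n = 5, Σa = 51, Σb = 109, Σa² = 541, Σb² = 2457, Σab = 1149
nΣab − ΣaΣb = 5745 − 5559 = 186
nΣa² − (Σa)² = 2705 − 2601 = 104; nΣb² − (Σb)² = 12285 − 11881 = 404
r = 186 / √(104 × 404) = 186 / 204.9780 ≈ 0.907

0.907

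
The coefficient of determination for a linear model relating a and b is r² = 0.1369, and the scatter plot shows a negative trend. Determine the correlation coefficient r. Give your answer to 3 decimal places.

|r| = √0.1369 = 0.370
The association is negative, so r = −0.370.

-0.370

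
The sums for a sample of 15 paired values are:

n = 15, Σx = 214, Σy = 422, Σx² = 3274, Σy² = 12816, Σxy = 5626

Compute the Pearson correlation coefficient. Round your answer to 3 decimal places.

r = (nΣxy − ΣxΣy) / √[(nΣx² − (Σx)²)(nΣy² − (Σy)²)]
Numerator: 15×5626 − 214×422 = -5918
Denominator: √[(49110 − 45796)(192240 − 178084)] = √[3314 × 14156] = 6849.3054
r = -5918 / 6849.3054 ≈ -0.864

-0.864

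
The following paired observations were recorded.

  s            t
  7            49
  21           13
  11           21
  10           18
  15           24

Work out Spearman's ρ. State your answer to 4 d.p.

Rank s: 1, 5, 3, 2, 4
Rank t: 5, 1, 3, 2, 4
d = rank(s) − rank(t): -4, 4, 0, 0, 0; Σd² = 32
ρ = 1 − 6Σd² / [n(n²−1)] = 1 − 6×32 / (5×24) = 1 − 192/120 ≈ -0.6000

-0.6000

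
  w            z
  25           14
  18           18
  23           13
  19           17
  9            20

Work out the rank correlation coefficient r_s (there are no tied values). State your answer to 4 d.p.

Rank w: 5, 2, 4, 3, 1
Rank z: 2, 4, 1, 3, 5
d = rank(w) − rank(z): 3, -2, 3, 0, -4; Σd² = 38
ρ = 1 − 6Σd² / [n(n²−1)] = 1 − 6×38 / (5×24) = 1 − 228/120 ≈ -0.9000

-0.9000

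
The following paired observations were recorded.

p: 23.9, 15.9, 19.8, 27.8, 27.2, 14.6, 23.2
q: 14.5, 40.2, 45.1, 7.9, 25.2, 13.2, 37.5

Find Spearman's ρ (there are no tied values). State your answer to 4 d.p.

-0.3929

Rank p: 5, 2, 3, 7, 6, 1, 4
Rank q: 3, 6, 7, 1, 4, 2, 5
d = rank(p) − rank(q): 2, -4, -4, 6, 2, -1, -1; Σd² = 78
ρ = 1 − 6Σd² / [n(n²−1)] = 1 − 6×78 / (7×48) = 1 − 468/336 ≈ -0.3929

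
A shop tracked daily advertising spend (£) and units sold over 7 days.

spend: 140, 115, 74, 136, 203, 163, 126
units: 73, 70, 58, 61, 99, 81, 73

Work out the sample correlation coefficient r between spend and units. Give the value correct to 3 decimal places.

0.900

n = 7, Σx = 957, Σy = 515, Σx² = 140451, Σy² = 39005, Σxy = 73356
nΣxy − ΣxΣy = 513492 − 492855 = 20637
nΣx² − (Σx)² = 983157 − 915849 = 67308; nΣy² − (Σy)² = 273035 − 265225 = 7810
r = 20637 / √(67308 × 7810) = 20637 / 22927.6139 ≈ 0.900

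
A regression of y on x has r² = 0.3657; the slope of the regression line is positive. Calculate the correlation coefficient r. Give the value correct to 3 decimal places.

0.605

|r| = √0.3657 = 0.605
The association is positive, so r = 0.605.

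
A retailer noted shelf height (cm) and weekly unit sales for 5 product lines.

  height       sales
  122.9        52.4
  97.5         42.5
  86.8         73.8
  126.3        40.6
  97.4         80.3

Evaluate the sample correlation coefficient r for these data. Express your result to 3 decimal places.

-0.641

n = 5, Σx = 530.9, Σy = 289.6, Σx² = 57583.35, Σy² = 18094.9, Σxy = 29938.55
nΣxy − ΣxΣy = 149692.75 − 153748.64 = -4055.89
nΣx² − (Σx)² = 287916.75 − 281854.81 = 6061.94; nΣy² − (Σy)² = 90474.5 − 83868.16 = 6606.34
r = -4055.89 / √(6061.94 × 6606.34) = -4055.89 / 6328.2886 ≈ -0.641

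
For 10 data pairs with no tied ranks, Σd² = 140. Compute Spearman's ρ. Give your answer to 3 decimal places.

0.152

ρ = 1 − 6Σd² / [n(n²−1)] = 1 − 6×140 / (10×99)
  = 1 − 840/990 = 1 − 0.8485 ≈ 0.152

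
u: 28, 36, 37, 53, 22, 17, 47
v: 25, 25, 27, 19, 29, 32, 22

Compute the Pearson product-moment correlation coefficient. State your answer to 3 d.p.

n = 7, Σu = 240, Σv = 179, Σu² = 9240, Σv² = 4689, Σuv = 5822
nΣuv − ΣuΣv = 40754 − 42960 = -2206
nΣu² − (Σu)² = 64680 − 57600 = 7080; nΣv² − (Σv)² = 32823 − 32041 = 782
r = -2206 / √(7080 × 782) = -2206 / 2352.9896 ≈ -0.938

-0.938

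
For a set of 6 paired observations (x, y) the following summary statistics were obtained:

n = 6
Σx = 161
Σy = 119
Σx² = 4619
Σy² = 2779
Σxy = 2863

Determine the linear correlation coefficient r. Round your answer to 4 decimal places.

-0.9333

r = (nΣxy − ΣxΣy) / √[(nΣx² − (Σx)²)(nΣy² − (Σy)²)]
Numerator: 6×2863 − 161×119 = -1981
Denominator: √[(27714 − 25921)(16674 − 14161)] = √[1793 × 2513] = 2122.6891
r = -1981 / 2122.6891 ≈ -0.9333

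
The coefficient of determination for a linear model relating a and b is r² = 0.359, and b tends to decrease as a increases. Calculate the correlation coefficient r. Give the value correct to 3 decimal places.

|r| = √0.359 = 0.599
The association is negative, so r = −0.599.

-0.599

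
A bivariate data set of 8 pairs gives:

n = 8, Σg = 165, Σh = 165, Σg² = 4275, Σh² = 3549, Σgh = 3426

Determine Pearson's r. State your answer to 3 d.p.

r = (nΣgh − ΣgΣh) / √[(nΣg² − (Σg)²)(nΣh² − (Σh)²)]
Numerator: 8×3426 − 165×165 = 183
Denominator: √[(34200 − 27225)(28392 − 27225)] = √[6975 × 1167] = 2853.0379
r = 183 / 2853.0379 ≈ 0.064

0.064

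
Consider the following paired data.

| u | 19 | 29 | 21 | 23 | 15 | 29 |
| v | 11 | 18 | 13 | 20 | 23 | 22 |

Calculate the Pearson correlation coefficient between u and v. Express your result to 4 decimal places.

n = 6, Σu = 136, Σv = 107, Σu² = 3238, Σv² = 2027, Σuv = 2447
nΣuv − ΣuΣv = 14682 − 14552 = 130
nΣu² − (Σu)² = 19428 − 18496 = 932; nΣv² − (Σv)² = 12162 − 11449 = 713
r = 130 / √(932 × 713) = 130 / 815.1785 ≈ 0.1595

0.1595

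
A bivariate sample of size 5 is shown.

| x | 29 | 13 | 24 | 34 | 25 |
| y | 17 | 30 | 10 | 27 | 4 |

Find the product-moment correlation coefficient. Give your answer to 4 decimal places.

n = 5, Σx = 125, Σy = 88, Σx² = 3367, Σy² = 2034, Σxy = 2141
nΣxy − ΣxΣy = 10705 − 11000 = -295
nΣx² − (Σx)² = 16835 − 15625 = 1210; nΣy² − (Σy)² = 10170 − 7744 = 2426
r = -295 / √(1210 × 2426) = -295 / 1713.3184 ≈ -0.1722

-0.1722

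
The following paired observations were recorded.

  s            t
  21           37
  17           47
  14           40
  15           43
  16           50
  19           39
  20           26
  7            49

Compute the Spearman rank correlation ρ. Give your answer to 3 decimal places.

-0.690

Rank s: 8, 5, 2, 3, 4, 6, 7, 1
Rank t: 2, 6, 4, 5, 8, 3, 1, 7
d = rank(s) − rank(t): 6, -1, -2, -2, -4, 3, 6, -6; Σd² = 142
ρ = 1 − 6Σd² / [n(n²−1)] = 1 − 6×142 / (8×63) = 1 − 852/504 ≈ -0.690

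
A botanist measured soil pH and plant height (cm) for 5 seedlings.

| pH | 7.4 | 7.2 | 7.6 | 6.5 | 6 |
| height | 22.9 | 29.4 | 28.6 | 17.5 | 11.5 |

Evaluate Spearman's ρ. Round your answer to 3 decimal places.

Rank pH: 4, 3, 5, 2, 1
Rank height: 3, 5, 4, 2, 1
d = rank(pH) − rank(height): 1, -2, 1, 0, 0; Σd² = 6
ρ = 1 − 6Σd² / [n(n²−1)] = 1 − 6×6 / (5×24) = 1 − 36/120 ≈ 0.700

0.700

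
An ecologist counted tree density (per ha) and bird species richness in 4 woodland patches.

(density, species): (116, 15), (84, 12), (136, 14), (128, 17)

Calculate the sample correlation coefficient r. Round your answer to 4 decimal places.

0.7004

n = 4, Σx = 464, Σy = 58, Σx² = 55392, Σy² = 854, Σxy = 6828
nΣxy − ΣxΣy = 27312 − 26912 = 400
nΣx² − (Σx)² = 221568 − 215296 = 6272; nΣy² − (Σy)² = 3416 − 3364 = 52
r = 400 / √(6272 × 52) = 400 / 571.0902 ≈ 0.7004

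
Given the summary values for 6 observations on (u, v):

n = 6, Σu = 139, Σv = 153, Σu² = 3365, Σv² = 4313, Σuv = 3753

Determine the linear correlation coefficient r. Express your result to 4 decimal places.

r = (nΣuv − ΣuΣv) / √[(nΣu² − (Σu)²)(nΣv² − (Σv)²)]
Numerator: 6×3753 − 139×153 = 1251
Denominator: √[(20190 − 19321)(25878 − 23409)] = √[869 × 2469] = 1464.7734
r = 1251 / 1464.7734 ≈ 0.8541

0.8541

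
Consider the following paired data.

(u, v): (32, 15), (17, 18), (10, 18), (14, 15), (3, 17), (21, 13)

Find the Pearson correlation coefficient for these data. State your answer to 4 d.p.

n = 6, Σu = 97, Σv = 96, Σu² = 2059, Σv² = 1556, Σuv = 1500
nΣuv − ΣuΣv = 9000 − 9312 = -312
nΣu² − (Σu)² = 12354 − 9409 = 2945; nΣv² − (Σv)² = 9336 − 9216 = 120
r = -312 / √(2945 × 120) = -312 / 594.4746 ≈ -0.5248

-0.5248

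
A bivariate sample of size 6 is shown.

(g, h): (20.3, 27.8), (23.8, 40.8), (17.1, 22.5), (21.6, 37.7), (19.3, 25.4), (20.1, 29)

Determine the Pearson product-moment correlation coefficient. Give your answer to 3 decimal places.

n = 6, Σg = 122.2, Σh = 183.2, Σg² = 2514, Σh² = 5851.18, Σgh = 3807.57
nΣgh − ΣgΣh = 22845.42 − 22387.04 = 458.38
nΣg² − (Σg)² = 15084 − 14932.84 = 151.16; nΣh² − (Σh)² = 35107.08 − 33562.24 = 1544.84
r = 458.38 / √(151.16 × 1544.84) = 458.38 / 483.2370 ≈ 0.949

0.949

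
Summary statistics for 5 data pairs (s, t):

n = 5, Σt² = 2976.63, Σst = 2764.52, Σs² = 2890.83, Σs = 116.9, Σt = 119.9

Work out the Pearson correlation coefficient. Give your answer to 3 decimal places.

r = (nΣst − ΣsΣt) / √[(nΣs² − (Σs)²)(nΣt² − (Σt)²)]
Numerator: 5×2764.52 − 116.9×119.9 = -193.71
Denominator: √[(14454.15 − 13665.61)(14883.15 − 14376.01)] = √[788.54 × 507.14] = 632.3766
r = -193.71 / 632.3766 ≈ -0.306

-0.306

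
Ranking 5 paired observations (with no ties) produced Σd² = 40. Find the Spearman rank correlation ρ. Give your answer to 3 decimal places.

ρ = 1 − 6Σd² / [n(n²−1)] = 1 − 6×40 / (5×24)
  = 1 − 240/120 = 1 − 2.0000 ≈ -1.000

-1.000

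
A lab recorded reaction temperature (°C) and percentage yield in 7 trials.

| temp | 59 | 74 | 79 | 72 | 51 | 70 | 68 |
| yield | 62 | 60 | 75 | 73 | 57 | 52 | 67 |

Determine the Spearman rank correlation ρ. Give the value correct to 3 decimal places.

Rank temp: 2, 6, 7, 5, 1, 4, 3
Rank yield: 4, 3, 7, 6, 2, 1, 5
d = rank(temp) − rank(yield): -2, 3, 0, -1, -1, 3, -2; Σd² = 28
ρ = 1 − 6Σd² / [n(n²−1)] = 1 − 6×28 / (7×48) = 1 − 168/336 ≈ 0.500

0.500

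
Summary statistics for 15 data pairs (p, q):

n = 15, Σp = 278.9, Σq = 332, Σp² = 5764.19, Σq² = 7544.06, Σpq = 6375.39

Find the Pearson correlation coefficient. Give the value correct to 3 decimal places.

r = (nΣpq − ΣpΣq) / √[(nΣp² − (Σp)²)(nΣq² − (Σq)²)]
Numerator: 15×6375.39 − 278.9×332 = 3036.05
Denominator: √[(86462.85 − 77785.21)(113160.9 − 110224)] = √[8677.64 × 2936.9] = 5048.3028
r = 3036.05 / 5048.3028 ≈ 0.601

0.601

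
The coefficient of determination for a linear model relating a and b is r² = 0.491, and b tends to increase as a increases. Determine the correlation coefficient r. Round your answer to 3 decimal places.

0.701

|r| = √0.491 = 0.701
The association is positive, so r = 0.701.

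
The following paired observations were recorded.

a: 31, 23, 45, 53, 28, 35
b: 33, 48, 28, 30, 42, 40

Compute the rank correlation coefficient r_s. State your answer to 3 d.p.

-0.886

Rank a: 3, 1, 5, 6, 2, 4
Rank b: 3, 6, 1, 2, 5, 4
d = rank(a) − rank(b): 0, -5, 4, 4, -3, 0; Σd² = 66
ρ = 1 − 6Σd² / [n(n²−1)] = 1 − 6×66 / (6×35) = 1 − 396/210 ≈ -0.886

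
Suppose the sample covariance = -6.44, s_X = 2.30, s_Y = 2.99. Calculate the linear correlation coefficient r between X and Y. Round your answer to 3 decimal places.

-0.936

r = Cov(X,Y) / (s_X · s_Y) = -6.44 / (2.30 × 2.99)
  = -6.44 / 6.8770 ≈ -0.936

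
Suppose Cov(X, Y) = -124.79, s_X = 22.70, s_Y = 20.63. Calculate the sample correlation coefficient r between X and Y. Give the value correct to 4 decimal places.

r = Cov(X,Y) / (s_X · s_Y) = -124.79 / (22.70 × 20.63)
  = -124.79 / 468.3010 ≈ -0.2665

-0.2665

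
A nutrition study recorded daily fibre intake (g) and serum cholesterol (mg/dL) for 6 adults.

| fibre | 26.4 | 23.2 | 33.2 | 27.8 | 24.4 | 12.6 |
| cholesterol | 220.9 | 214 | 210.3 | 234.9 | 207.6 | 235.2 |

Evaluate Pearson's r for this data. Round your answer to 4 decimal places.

-0.4960

n = 6, Σx = 147.6, Σy = 1322.9, Σx² = 3864.4, Σy² = 292413.71, Σxy = 32337.7
nΣxy − ΣxΣy = 194026.2 − 195260.04 = -1233.84
nΣx² − (Σx)² = 23186.4 − 21785.76 = 1400.64; nΣy² − (Σy)² = 1754482.26 − 1750064.41 = 4417.85
r = -1233.84 / √(1400.64 × 4417.85) = -1233.84 / 2487.5324 ≈ -0.4960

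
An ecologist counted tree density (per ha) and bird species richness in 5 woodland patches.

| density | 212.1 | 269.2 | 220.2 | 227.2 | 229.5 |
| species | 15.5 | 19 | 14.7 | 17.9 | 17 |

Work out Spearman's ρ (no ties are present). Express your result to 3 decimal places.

0.800

Rank density: 1, 5, 2, 3, 4
Rank species: 2, 5, 1, 4, 3
d = rank(density) − rank(species): -1, 0, 1, -1, 1; Σd² = 4
ρ = 1 − 6Σd² / [n(n²−1)] = 1 − 6×4 / (5×24) = 1 − 24/120 ≈ 0.800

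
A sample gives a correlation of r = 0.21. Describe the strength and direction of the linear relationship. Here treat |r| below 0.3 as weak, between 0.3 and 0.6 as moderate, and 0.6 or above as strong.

weak positive

r = 0.21 > 0 so the relationship is positive.
|r| = 0.21, which falls in the weak range.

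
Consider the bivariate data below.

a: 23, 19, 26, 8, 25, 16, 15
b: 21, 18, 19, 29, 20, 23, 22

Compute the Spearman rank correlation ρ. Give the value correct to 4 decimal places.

-0.7500

Rank a: 5, 4, 7, 1, 6, 3, 2
Rank b: 4, 1, 2, 7, 3, 6, 5
d = rank(a) − rank(b): 1, 3, 5, -6, 3, -3, -3; Σd² = 98
ρ = 1 − 6Σd² / [n(n²−1)] = 1 − 6×98 / (7×48) = 1 − 588/336 ≈ -0.7500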